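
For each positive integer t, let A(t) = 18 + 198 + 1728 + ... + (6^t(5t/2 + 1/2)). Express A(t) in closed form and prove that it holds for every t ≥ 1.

A(t) = 3·6^t·t

We claim A(t) = 3·6^t·t for all t ≥ 1.
Base case (t = 1): A(1) = 18, and the closed form gives 18. They agree.
For the inductive step, assume it holds for an arbitrary j ≥ 1, so A(j) = 3·6^j·j.
Then A(j+1) = A(j) + (6^j(15j + 18)) = (3·6^j·j) + (6^j(15j + 18)).
Simplifying, A(j+1) = 18·6^j(j + 1) = 3·6^(j+1)·(j+1),
which is the closed form with t = j+1.
Hence, by induction on t, the claim holds for every t ≥ 1.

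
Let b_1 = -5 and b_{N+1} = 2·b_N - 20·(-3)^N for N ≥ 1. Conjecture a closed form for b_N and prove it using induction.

Computing the first terms: b_1 = -5, b_2 = 50, b_3 = -80. This suggests b_N = 4(-3)^N + 7·2^(N - 1).
Base step (N = 1): the formula gives -5 = -5 = b_1.
Inductive step: suppose the statement holds for some p ≥ 1, so b_p = 4(-3)^p + 7·2^(p - 1).
Then b_{p+1} = 2·b_p - 20·(-3)^p = 2·(4(-3)^p + 7·2^(p - 1)) - 20·(-3)^p = 4(-3)^(p + 1) + 7·2^p = 4(-3)^(p+1) + 7·2^((p+1) - 1),
which is the claimed formula at N = p+1.
Hence, by induction on N, the claim holds for every N ≥ 1.

b_N = 4(-3)^N + 7·2^(N - 1)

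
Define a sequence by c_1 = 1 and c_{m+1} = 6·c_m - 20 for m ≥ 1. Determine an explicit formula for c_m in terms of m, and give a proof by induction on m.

Computing the first terms: c_1 = 1, c_2 = -14, c_3 = -104. This suggests c_m = -3·6^(m - 1) + 4.
When m = 1: the formula gives 1 = 1 = c_1.
For the inductive step, assume it holds for an arbitrary k ≥ 1, so c_k = -3·6^(k - 1) + 4.
Then c_{k+1} = 6·c_k - 20 = 6·(-3·6^(k - 1) + 4) - 20 = -3·6^k + 4 = -3·6^((k+1) - 1) + 4,
which is the claimed formula at m = k+1.
By induction, the statement is established for all m ≥ 1.

c_m = -3·6^(m - 1) + 4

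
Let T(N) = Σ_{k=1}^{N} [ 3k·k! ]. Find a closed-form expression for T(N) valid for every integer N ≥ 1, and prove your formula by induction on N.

T(N) = 3(N + 1)! - 3

We claim T(N) = 3(N + 1)! - 3 for all N ≥ 1.
Base step (N = 1): T(1) = 3, and the closed form gives 3. They agree.
Inductive step: suppose the statement holds for some k ≥ 1, so T(k) = 3(k + 1)! - 3.
Then T(k+1) = T(k) + (3(k + 1)(k + 1)!) = (3(k + 1)! - 3) + (3(k + 1)(k + 1)!).
Simplifying, T(k+1) = 3((k+1) + 1)! - 3,
which is the closed form with N = k+1.
By the principle of mathematical induction, the result holds for all N ≥ 1.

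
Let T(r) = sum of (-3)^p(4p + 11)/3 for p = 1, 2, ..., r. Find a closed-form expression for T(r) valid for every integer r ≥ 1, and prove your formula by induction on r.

T(r) = (-3)^r(r + 3) - 3

We claim T(r) = (-3)^r(r + 3) - 3 for all r ≥ 1.
Base step (r = 1): T(1) = -15, and the closed form gives -15. They agree.
Inductive step: assume the claim holds for r = p, so T(p) = (-3)^p(p + 3) - 3.
Then T(p+1) = T(p) + ((-3)^p(-4p - 15)) = ((-3)^p(p + 3) - 3) + ((-3)^p(-4p - 15)).
Simplifying, T(p+1) = -3(-3)^p·p - 12(-3)^p - 3 = (-3)^(p+1)((p+1) + 3) - 3,
which is the closed form with r = p+1.
By induction, the statement is established for all r ≥ 1.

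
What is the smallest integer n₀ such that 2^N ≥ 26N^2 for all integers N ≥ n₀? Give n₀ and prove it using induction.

n₀ = 12

At N = 11: 2048 < 3146, so the inequality fails and n₀ ≥ 12. We prove 2^N ≥ 26N^2 for all N ≥ 12.
When N = 12: 2^N = 4096 and 26N^2 = 3744, so 4096 ≥ 3744.
Suppose the result is true for N = k, so 2^k ≥ 26k^2.
Then 2^(k + 1) = 2·(2^k) ≥ 2·(26k^2).
Also, for k ≥ 12 we have 2·(26k^2) ≥ 26(k+1)^2, since 2 ≥ (1 + 1/k)^2 for all k ≥ 12.
Combining, 2^(k + 1) ≥ 26(k+1)^2.
Hence, by induction on N, the claim holds for every N ≥ 12.
Hence the smallest such n₀ is 12.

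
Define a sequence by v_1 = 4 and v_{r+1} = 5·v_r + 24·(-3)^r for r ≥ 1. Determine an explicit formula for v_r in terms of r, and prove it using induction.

Computing the first terms: v_1 = 4, v_2 = -52, v_3 = -44. This suggests v_r = (-3)^(r + 1) - 5^r.
For the base case r = 1: the formula gives 4 = 4 = v_1.
Inductive step: suppose the statement holds for some j ≥ 1, so v_j = (-3)^(j + 1) - 5^j.
Then v_{j+1} = 5·v_j + 24·(-3)^j = 5·((-3)^(j + 1) - 5^j) + 24·(-3)^j = (-3)^(j + 2) - 5^(j + 1) = (-3)^((j+1) + 1) - 5^(j+1),
which is the claimed formula at r = j+1.
Hence, by induction on r, the claim holds for every r ≥ 1.

v_r = (-3)^(r + 1) - 5^r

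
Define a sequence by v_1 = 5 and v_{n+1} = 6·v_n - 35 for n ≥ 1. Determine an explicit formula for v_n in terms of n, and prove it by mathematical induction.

Computing the first terms: v_1 = 5, v_2 = -5, v_3 = -65. This suggests v_n = -2·6^(n - 1) + 7.
For the base case n = 1: the formula gives 5 = 5 = v_1.
Inductive step: assume the claim holds for n = p, so v_p = -2·6^(p - 1) + 7.
Then v_{p+1} = 6·v_p - 35 = 6·(-2·6^(p - 1) + 7) - 35 = -2·6^p + 7 = -2·6^((p+1) - 1) + 7,
which is the claimed formula at n = p+1.
By induction, the statement is established for all n ≥ 1.

v_n = -2·6^(n - 1) + 7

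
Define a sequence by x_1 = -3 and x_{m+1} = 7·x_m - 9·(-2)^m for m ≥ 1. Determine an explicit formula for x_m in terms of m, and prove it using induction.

Computing the first terms: x_1 = -3, x_2 = -3, x_3 = -57. This suggests x_m = (-2)^m - 7^(m - 1).
Base step (m = 1): the formula gives -3 = -3 = x_1.
Suppose the result is true for m = j, so x_j = (-2)^j - 7^(j - 1).
Then x_{j+1} = 7·x_j - 9·(-2)^j = 7·((-2)^j - 7^(j - 1)) - 9·(-2)^j = (-2)^(j + 1) - 7^j = (-2)^(j+1) - 7^((j+1) - 1),
which is the claimed formula at m = j+1.
By the principle of mathematical induction, the result holds for all m ≥ 1.

x_m = (-2)^m - 7^(m - 1)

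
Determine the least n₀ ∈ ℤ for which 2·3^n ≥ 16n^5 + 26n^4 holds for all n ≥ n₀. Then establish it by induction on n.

At n = 14: 9565938 < 9604000, so the inequality fails and n₀ ≥ 15. We prove 2·3^n ≥ 16n^5 + 26n^4 for all n ≥ 15.
Base step (n = 15): 2·3^n = 28697814 and 16n^5 + 26n^4 = 13466250, so 28697814 ≥ 13466250.
Inductive step: suppose the statement holds for some r ≥ 15, so 2·3^r ≥ 16r^5 + 26r^4.
Then 2·3^(r + 1) = 3·(2·3^r) ≥ 3·(16r^5 + 26r^4).
Also, for r ≥ 15 we have 3·(16r^5 + 26r^4) ≥ 16(r+1)^5 + 26(r+1)^4, since 3·(16r^5 + 26r^4) − (16(r+1)^5 + 26(r+1)^4) = 32r^5 - 28r^4 - 264r^3 - 316r^2 - 184r - 42, which is nonnegative for all r ≥ 15.
Combining, 2·3^(r + 1) ≥ 16(r+1)^5 + 26(r+1)^4.
This completes the induction.
Hence the smallest such n₀ is 15.

n₀ = 15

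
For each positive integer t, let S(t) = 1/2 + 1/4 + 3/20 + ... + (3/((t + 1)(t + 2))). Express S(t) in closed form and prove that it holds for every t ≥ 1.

S(t) = 3t/(2(t + 2))

We claim S(t) = 3t/(2(t + 2)) for all t ≥ 1.
Base step (t = 1): S(1) = 1/2, and the closed form gives 1/2. They agree.
Inductive step: suppose the statement holds for some i ≥ 1, so S(i) = 3i/(2(i + 2)).
Then S(i+1) = S(i) + (3/((i + 2)(i + 3))) = (3i/(2(i + 2))) + (3/((i + 2)(i + 3))).
Simplifying, S(i+1) = 3(i + 1)/(2(i + 3)) = 3(i+1)/(2((i+1) + 2)),
which is the closed form with t = i+1.
This completes the induction.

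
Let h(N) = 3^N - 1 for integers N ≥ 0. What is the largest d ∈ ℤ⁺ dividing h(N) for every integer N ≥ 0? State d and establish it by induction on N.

d = 2

Computing the first values: h(0) = 0 and h(1) = 2; gcd(0, 2) = 2, so d ≤ 2.
We prove 2 | 3^N - 1 for all N ≥ 0 by induction on N.
When N = 0: h(0) = 0 = 2·(0), so 2 | h(0).
For the inductive step, assume it holds for an arbitrary k ≥ 0, i.e. 2 | h(k). Then
h(k+1) = 3^(k+1) - 1 = 3·(3^k - 1) + 2 = 3·h(k) + 2. The first term is divisible by 2 by the inductive hypothesis, and 2 is divisible by 2. Hence 2 | h(k+1).
This completes the induction.
Therefore the largest such d is 2.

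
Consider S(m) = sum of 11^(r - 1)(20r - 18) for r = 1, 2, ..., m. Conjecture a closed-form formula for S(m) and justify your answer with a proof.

S(m) = 2·11^m(m - 1) + 2

We claim S(m) = 2·11^m(m - 1) + 2 for all m ≥ 1.
Base case (m = 1): S(1) = 2, and the closed form gives 2. They agree.
Suppose the result is true for m = r, so S(r) = 2·11^r(r - 1) + 2.
Then S(r+1) = S(r) + (11^r(20r + 2)) = (2·11^r(r - 1) + 2) + (11^r(20r + 2)).
Simplifying, S(r+1) = 22·11^r·r + 2 = 2·11^(r+1)((r+1) - 1) + 2,
which is the closed form with m = r+1.
This completes the induction.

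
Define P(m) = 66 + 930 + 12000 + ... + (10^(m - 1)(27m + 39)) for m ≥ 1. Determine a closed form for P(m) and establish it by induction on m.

P(m) = 10^m(3m + 4) - 4

We claim P(m) = 10^m(3m + 4) - 4 for all m ≥ 1.
For the base case m = 1: P(1) = 66, and the closed form gives 66. They agree.
For the inductive step, assume it holds for an arbitrary p ≥ 1, so P(p) = 10^p(3p + 4) - 4.
Then P(p+1) = P(p) + (10^p(27p + 66)) = (10^p(3p + 4) - 4) + (10^p(27p + 66)).
Simplifying, P(p+1) = 30·10^p·p + 70·10^p - 4 = 10^(p+1)(3(p+1) + 4) - 4,
which is the closed form with m = p+1.
By induction, the statement is established for all m ≥ 1.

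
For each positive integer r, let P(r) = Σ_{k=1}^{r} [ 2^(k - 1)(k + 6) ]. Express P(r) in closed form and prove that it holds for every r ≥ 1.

We claim P(r) = 2^r(r + 5) - 5 for all r ≥ 1.
Base case (r = 1): P(1) = 7, and the closed form gives 7. They agree.
Suppose the result is true for r = k, so P(k) = 2^k(k + 5) - 5.
Then P(k+1) = P(k) + (2^k(k + 7)) = (2^k(k + 5) - 5) + (2^k(k + 7)).
Simplifying, P(k+1) = 2·2^k·k + 12·2^k - 5 = 2^(k+1)((k+1) + 5) - 5,
which is the closed form with r = k+1.
By induction, the statement is established for all r ≥ 1.

P(r) = 2^r(r + 5) - 5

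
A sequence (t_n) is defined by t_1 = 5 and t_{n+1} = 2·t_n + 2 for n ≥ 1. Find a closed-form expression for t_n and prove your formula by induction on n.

Computing the first terms: t_1 = 5, t_2 = 12, t_3 = 26. This suggests t_n = 7·2^(n - 1) - 2.
Base case (n = 1): the formula gives 5 = 5 = t_1.
Suppose the result is true for n = p, so t_p = 7·2^(p - 1) - 2.
Then t_{p+1} = 2·t_p + 2 = 2·(7·2^(p - 1) - 2) + 2 = 7·2^p - 2 = 7·2^((p+1) - 1) - 2,
which is the claimed formula at n = p+1.
This completes the induction.

t_n = 7·2^(n - 1) - 2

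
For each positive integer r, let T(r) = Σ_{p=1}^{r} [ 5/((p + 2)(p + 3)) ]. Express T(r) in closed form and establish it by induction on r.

T(r) = 5r/(3(r + 3))

We claim T(r) = 5r/(3(r + 3)) for all r ≥ 1.
Base case (r = 1): T(1) = 5/12, and the closed form gives 5/12. They agree.
Inductive step: suppose the statement holds for some p ≥ 1, so T(p) = 5p/(3(p + 3)).
Then T(p+1) = T(p) + (5/((p + 3)(p + 4))) = (5p/(3(p + 3))) + (5/((p + 3)(p + 4))).
Simplifying, T(p+1) = 5(p + 1)/(3(p + 4)) = 5(p+1)/(3((p+1) + 3)),
which is the closed form with r = p+1.
By the principle of mathematical induction, the result holds for all r ≥ 1.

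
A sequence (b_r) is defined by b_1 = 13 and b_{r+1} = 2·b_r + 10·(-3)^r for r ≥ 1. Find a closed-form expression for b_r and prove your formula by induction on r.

Computing the first terms: b_1 = 13, b_2 = -4, b_3 = 82. This suggests b_r = -2(-3)^r + 7·2^(r - 1).
When r = 1: the formula gives 13 = 13 = b_1.
Inductive step: assume the claim holds for r = i, so b_i = -2(-3)^i + 7·2^(i - 1).
Then b_{i+1} = 2·b_i + 10·(-3)^i = 2·(-2(-3)^i + 7·2^(i - 1)) + 10·(-3)^i = -2(-3)^(i + 1) + 7·2^i = -2(-3)^(i+1) + 7·2^((i+1) - 1),
which is the claimed formula at r = i+1.
By induction, the statement is established for all r ≥ 1.

b_r = -2(-3)^r + 7·2^(r - 1)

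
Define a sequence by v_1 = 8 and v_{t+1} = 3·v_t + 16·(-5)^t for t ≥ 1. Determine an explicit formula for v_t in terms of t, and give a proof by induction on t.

Computing the first terms: v_1 = 8, v_2 = -56, v_3 = 232. This suggests v_t = -2(-5)^t - 2·3^(t - 1).
Base case (t = 1): the formula gives 8 = 8 = v_1.
For the inductive step, assume it holds for an arbitrary p ≥ 1, so v_p = -2(-5)^p - 2·3^(p - 1).
Then v_{p+1} = 3·v_p + 16·(-5)^p = 3·(-2(-5)^p - 2·3^(p - 1)) + 16·(-5)^p = -2(-5)^(p + 1) - 2·3^p = -2(-5)^(p+1) - 2·3^((p+1) - 1),
which is the claimed formula at t = p+1.
By induction, the statement is established for all t ≥ 1.

v_t = -2(-5)^t - 2·3^(t - 1)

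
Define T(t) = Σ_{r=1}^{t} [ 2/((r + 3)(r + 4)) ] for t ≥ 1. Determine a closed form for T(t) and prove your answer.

T(t) = t/(2(t + 4))

We claim T(t) = t/(2(t + 4)) for all t ≥ 1.
Base case (t = 1): T(1) = 1/10, and the closed form gives 1/10. They agree.
For the inductive step, assume it holds for an arbitrary r ≥ 1, so T(r) = r/(2(r + 4)).
Then T(r+1) = T(r) + (2/((r + 4)(r + 5))) = (r/(2(r + 4))) + (2/((r + 4)(r + 5))).
Simplifying, T(r+1) = (r + 1)/(2(r + 5)) = (r+1)/(2((r+1) + 4)),
which is the closed form with t = r+1.
This completes the induction.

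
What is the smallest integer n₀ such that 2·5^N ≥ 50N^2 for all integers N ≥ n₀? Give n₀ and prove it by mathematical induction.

At N = 3: 250 < 450, so the inequality fails and n₀ ≥ 4. We prove 2·5^N ≥ 50N^2 for all N ≥ 4.
Base step (N = 4): 2·5^N = 1250 and 50N^2 = 800, so 1250 ≥ 800.
Suppose the result is true for N = i, so 2·5^i ≥ 50i^2.
Then 2·5^(i + 1) = 5·(2·5^i) ≥ 5·(50i^2).
Also, for i ≥ 4 we have 5·(50i^2) ≥ 50(i+1)^2, since 5 ≥ (1 + 1/i)^2 for all i ≥ 4.
Combining, 2·5^(i + 1) ≥ 50(i+1)^2.
By induction, the statement is established for all N ≥ 4.
Hence the smallest such n₀ is 4.

n₀ = 4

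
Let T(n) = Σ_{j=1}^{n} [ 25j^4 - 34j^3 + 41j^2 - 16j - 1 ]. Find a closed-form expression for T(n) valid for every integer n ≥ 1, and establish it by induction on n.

We claim T(n) = n(5n^4 + 4n^3 + 5n^2 + 4n - 3) for all n ≥ 1.
For the base case n = 1: T(1) = 15, and the closed form gives 15. They agree.
For the inductive step, assume it holds for an arbitrary j ≥ 1, so T(j) = j(5j^4 + 4j^3 + 5j^2 + 4j - 3).
Then T(j+1) = T(j) + (25j^4 + 66j^3 + 89j^2 + 64j + 15) = (j(5j^4 + 4j^3 + 5j^2 + 4j - 3)) + (25j^4 + 66j^3 + 89j^2 + 64j + 15).
Simplifying, T(j+1) = (j + 1)(5j^4 + 24j^3 + 47j^2 + 46j + 15) = (j+1)(5(j+1)^4 + 4(j+1)^3 + 5(j+1)^2 + 4(j+1) - 3),
which is the closed form with n = j+1.
This completes the induction.

T(n) = n(5n^4 + 4n^3 + 5n^2 + 4n - 3)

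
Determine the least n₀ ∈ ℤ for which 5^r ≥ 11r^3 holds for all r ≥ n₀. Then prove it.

n₀ = 5

At r = 4: 625 < 704, so the inequality fails and n₀ ≥ 5. We prove 5^r ≥ 11r^3 for all r ≥ 5.
Base step (r = 5): 5^r = 3125 and 11r^3 = 1375, so 3125 ≥ 1375.
For the inductive step, assume it holds for an arbitrary i ≥ 5, so 5^i ≥ 11i^3.
Then 5^(i + 1) = 5·(5^i) ≥ 5·(11i^3).
Also, for i ≥ 5 we have 5·(11i^3) ≥ 11(i+1)^3, since 5 ≥ (1 + 1/i)^3 for all i ≥ 5.
Combining, 5^(i + 1) ≥ 11(i+1)^3.
By induction, the statement is established for all r ≥ 5.
Hence the smallest such n₀ is 5.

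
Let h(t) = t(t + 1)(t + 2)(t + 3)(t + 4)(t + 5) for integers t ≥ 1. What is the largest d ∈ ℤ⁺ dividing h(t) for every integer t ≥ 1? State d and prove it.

Computing the first values: h(1) = 720 and h(2) = 5040; gcd(720, 5040) = 720, so d ≤ 720.
We prove 720 | t(t + 1)(t + 2)(t + 3)(t + 4)(t + 5) for all t ≥ 1 by induction on t.
For the base case t = 1: h(1) = 720 = 720·(1), so 720 | h(1).
Inductive step: assume the claim holds for t = m, i.e. 720 | h(m). Then
h(m+1) − h(m) = (m+1)·(m+2)·(m+3)·(m+4)·(m+5)·(m+6) − m·(m+1)·(m+2)·(m+3)·(m+4)·(m+5) = (m+1)·(m+2)·(m+3)·(m+4)·(m+5)·[(m+6) − m] = 6·(m+1)·(m+2)·(m+3)·(m+4)·(m+5). The product of 5 consecutive integers is divisible by (5)! = 120, so h(m+1) − h(m) is divisible by 6·120 = 720. By the inductive hypothesis 720 | h(m), hence 720 | h(m+1).
By induction, the statement is established for all t ≥ 1.
Therefore the largest such d is 720.

d = 720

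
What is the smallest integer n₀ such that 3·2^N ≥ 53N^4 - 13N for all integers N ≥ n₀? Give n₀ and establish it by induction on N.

n₀ = 22

At N = 21: 6291456 < 10307220, so the inequality fails and n₀ ≥ 22. We prove 3·2^N ≥ 53N^4 - 13N for all N ≥ 22.
For the base case N = 22: 3·2^N = 12582912 and 53N^4 - 13N = 12415282, so 12582912 ≥ 12415282.
Suppose the result is true for N = p, so 3·2^p ≥ 53p^4 - 13p.
Then 3·2^(p + 1) = 2·(3·2^p) ≥ 2·(53p^4 - 13p).
Also, for p ≥ 22 we have 2·(53p^4 - 13p) ≥ 53(p+1)^4 - 13(p+1), since 2·(53p^4 - 13p) − (53(p+1)^4 - 13(p+1)) = 53p^4 - 212p^3 - 318p^2 - 225p - 40, which is nonnegative for all p ≥ 22.
Combining, 3·2^(p + 1) ≥ 53(p+1)^4 - 13(p+1).
This completes the induction.
Hence the smallest such n₀ is 22.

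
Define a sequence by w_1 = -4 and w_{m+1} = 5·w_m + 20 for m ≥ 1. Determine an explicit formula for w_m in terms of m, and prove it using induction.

Computing the first terms: w_1 = -4, w_2 = 0, w_3 = 20. This suggests w_m = 5^(m - 1) - 5.
Base step (m = 1): the formula gives -4 = -4 = w_1.
Inductive step: assume the claim holds for m = j, so w_j = 5^(j - 1) - 5.
Then w_{j+1} = 5·w_j + 20 = 5·(5^(j - 1) - 5) + 20 = 5^j - 5 = 5^((j+1) - 1) - 5,
which is the claimed formula at m = j+1.
By induction, the statement is established for all m ≥ 1.

w_m = 5^(m - 1) - 5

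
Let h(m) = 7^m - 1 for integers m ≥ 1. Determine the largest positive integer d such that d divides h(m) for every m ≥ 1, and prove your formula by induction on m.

d = 6

Computing the first values: h(1) = 6 and h(2) = 48; gcd(6, 48) = 6, so d ≤ 6.
We prove 6 | 7^m - 1 for all m ≥ 1 by induction on m.
Base step (m = 1): h(1) = 6 = 6·(1), so 6 | h(1).
For the inductive step, assume it holds for an arbitrary j ≥ 1, i.e. 6 | h(j). Then
7^{j+1} − 1^{j+1} = 7·7^j − 1·1^j = 7·(7^j − 1^j) + (6)·1^j. The first term is divisible by 6 by the inductive hypothesis, and the second term (6)·1^j is divisible by 6 since 6 | 6. Hence 6 | h(j+1).
Hence, by induction on m, the claim holds for every m ≥ 1.
Therefore the largest such d is 6.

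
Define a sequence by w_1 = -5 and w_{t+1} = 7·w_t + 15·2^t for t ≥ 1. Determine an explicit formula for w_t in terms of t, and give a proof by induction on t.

w_t = -3·2^t + 7^(t - 1)

Computing the first terms: w_1 = -5, w_2 = -5, w_3 = 25. This suggests w_t = -3·2^t + 7^(t - 1).
For the base case t = 1: the formula gives -5 = -5 = w_1.
Inductive step: assume the claim holds for t = k, so w_k = -3·2^k + 7^(k - 1).
Then w_{k+1} = 7·w_k + 15·2^k = 7·(-3·2^k + 7^(k - 1)) + 15·2^k = -3·2^(k + 1) + 7^k = -3·2^(k+1) + 7^((k+1) - 1),
which is the claimed formula at t = k+1.
Hence, by induction on t, the claim holds for every t ≥ 1.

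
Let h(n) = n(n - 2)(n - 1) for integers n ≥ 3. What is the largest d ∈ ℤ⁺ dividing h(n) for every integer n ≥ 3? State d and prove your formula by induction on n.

Computing the first values: h(3) = 6 and h(4) = 24; gcd(6, 24) = 6, so d ≤ 6.
We prove 6 | n(n - 2)(n - 1) for all n ≥ 3 by induction on n.
For the base case n = 3: h(3) = 6 = 6·(1), so 6 | h(3).
Inductive step: suppose the statement holds for some m ≥ 3, i.e. 6 | h(m). Then
h(m+1) − h(m) = (m-1)·m·(m+1) − (m-2)·(m-1)·m = (m-1)·m·[(m+1) − (m-2)] = 3·(m-1)·m. The product of 2 consecutive integers is divisible by (2)! = 2, so h(m+1) − h(m) is divisible by 3·2 = 6. By the inductive hypothesis 6 | h(m), hence 6 | h(m+1).
By induction, the statement is established for all n ≥ 3.
Therefore the largest such d is 6.

d = 6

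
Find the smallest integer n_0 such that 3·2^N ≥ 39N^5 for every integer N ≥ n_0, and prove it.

At N = 27: 402653184 < 559607373, so the inequality fails and n_0 ≥ 28. We prove 3·2^N ≥ 39N^5 for all N ≥ 28.
When N = 28: 3·2^N = 805306368 and 39N^5 = 671204352, so 805306368 ≥ 671204352.
Inductive step: suppose the statement holds for some i ≥ 28, so 3·2^i ≥ 39i^5.
Then 3·2^(i + 1) = 2·(3·2^i) ≥ 2·(39i^5).
Also, for i ≥ 28 we have 2·(39i^5) ≥ 39(i+1)^5, since 2 ≥ (1 + 1/i)^5 for all i ≥ 28.
Combining, 3·2^(i + 1) ≥ 39(i+1)^5.
This completes the induction.
Hence the smallest such n_0 is 28.

n_0 = 28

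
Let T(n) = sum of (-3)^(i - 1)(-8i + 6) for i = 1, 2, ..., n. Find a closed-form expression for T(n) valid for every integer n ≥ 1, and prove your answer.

We claim T(n) = (-3)^n(2n - 1) + 1 for all n ≥ 1.
Base case (n = 1): T(1) = -2, and the closed form gives -2. They agree.
Inductive step: assume the claim holds for n = i, so T(i) = (-3)^i(2i - 1) + 1.
Then T(i+1) = T(i) + ((-3)^i(-8i - 2)) = ((-3)^i(2i - 1) + 1) + ((-3)^i(-8i - 2)).
Simplifying, T(i+1) = -6(-3)^i·i - 3(-3)^i + 1 = (-3)^(i+1)(2(i+1) - 1) + 1,
which is the closed form with n = i+1.
Hence, by induction on n, the claim holds for every n ≥ 1.

T(n) = (-3)^n(2n - 1) + 1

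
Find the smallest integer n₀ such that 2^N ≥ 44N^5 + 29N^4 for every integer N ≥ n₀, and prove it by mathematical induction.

n₀ = 31

At N = 30: 1073741824 < 1092690000, so the inequality fails and n₀ ≥ 31. We prove 2^N ≥ 44N^5 + 29N^4 for all N ≥ 31.
Base case (N = 31): 2^N = 2147483648 and 44N^5 + 29N^4 = 1286464753, so 2147483648 ≥ 1286464753.
Inductive step: suppose the statement holds for some m ≥ 31, so 2^m ≥ 44m^5 + 29m^4.
Then 2^(m + 1) = 2·(2^m) ≥ 2·(44m^5 + 29m^4).
Also, for m ≥ 31 we have 2·(44m^5 + 29m^4) ≥ 44(m+1)^5 + 29(m+1)^4, since 2·(44m^5 + 29m^4) − (44(m+1)^5 + 29(m+1)^4) = 44m^5 - 191m^4 - 556m^3 - 614m^2 - 336m - 73, which is nonnegative for all m ≥ 31.
Combining, 2^(m + 1) ≥ 44(m+1)^5 + 29(m+1)^4.
By the principle of mathematical induction, the result holds for all N ≥ 31.
Hence the smallest such n₀ is 31.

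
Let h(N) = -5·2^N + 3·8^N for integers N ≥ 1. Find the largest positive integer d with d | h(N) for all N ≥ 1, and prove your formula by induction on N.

Computing the first values: h(1) = 14 and h(2) = 172; gcd(14, 172) = 2, so d ≤ 2.
We prove 2 | -5·2^N + 3·8^N for all N ≥ 1 by induction on N.
When N = 1: h(1) = 14 = 2·(7), so 2 | h(1).
For the inductive step, assume it holds for an arbitrary r ≥ 1, i.e. 2 | h(r). Then
h(r+1) − 8·h(r) = (-5·2^(r+1) + 3·8^(r+1)) − 8·(-5·2^r + 3·8^r) = (-5)·2^r·(2 − 8) = (30)·2^r. Since 2 | h(r) by the inductive hypothesis, 2 | 8·h(r); and 2 | 30 since 30 = 2·15. Therefore 2 | h(r+1).
This completes the induction.
Therefore the largest such d is 2.

d = 2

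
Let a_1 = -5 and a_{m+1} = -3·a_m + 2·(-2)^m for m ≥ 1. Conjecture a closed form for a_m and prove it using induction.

Computing the first terms: a_1 = -5, a_2 = 11, a_3 = -25. This suggests a_m = -(-2)^(m + 1) - (-3)^(m - 1).
Base step (m = 1): the formula gives -5 = -5 = a_1.
Suppose the result is true for m = r, so a_r = -(-2)^(r + 1) - (-3)^(r - 1).
Then a_{r+1} = -3·a_r + 2·(-2)^r = -3·(-(-2)^(r + 1) - (-3)^(r - 1)) + 2·(-2)^r = -(-2)^(r + 2) - (-3)^r = -(-2)^((r+1) + 1) - (-3)^((r+1) - 1),
which is the claimed formula at m = r+1.
This completes the induction.

a_m = -(-2)^(m + 1) - (-3)^(m - 1)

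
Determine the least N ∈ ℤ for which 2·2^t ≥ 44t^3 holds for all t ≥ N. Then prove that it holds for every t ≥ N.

At t = 16: 131072 < 180224, so the inequality fails and N ≥ 17. We prove 2·2^t ≥ 44t^3 for all t ≥ 17.
Base case (t = 17): 2·2^t = 262144 and 44t^3 = 216172, so 262144 ≥ 216172.
For the inductive step, assume it holds for an arbitrary r ≥ 17, so 2·2^r ≥ 44r^3.
Then 2·2^(r + 1) = 2·(2·2^r) ≥ 2·(44r^3).
Also, for r ≥ 17 we have 2·(44r^3) ≥ 44(r+1)^3, since 2 ≥ (1 + 1/r)^3 for all r ≥ 17.
Combining, 2·2^(r + 1) ≥ 44(r+1)^3.
By the principle of mathematical induction, the result holds for all t ≥ 17.
Hence the smallest such N is 17.

N = 17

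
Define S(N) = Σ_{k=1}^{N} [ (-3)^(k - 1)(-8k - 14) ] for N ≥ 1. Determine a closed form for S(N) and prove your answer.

We claim S(N) = 2(-3)^N(N + 2) - 4 for all N ≥ 1.
Base step (N = 1): S(1) = -22, and the closed form gives -22. They agree.
For the inductive step, assume it holds for an arbitrary k ≥ 1, so S(k) = 2(-3)^k(k + 2) - 4.
Then S(k+1) = S(k) + ((-3)^k(-8k - 22)) = (2(-3)^k(k + 2) - 4) + ((-3)^k(-8k - 22)).
Simplifying, S(k+1) = -6(-3)^k·k - 18(-3)^k - 4 = 2(-3)^(k+1)((k+1) + 2) - 4,
which is the closed form with N = k+1.
Hence, by induction on N, the claim holds for every N ≥ 1.

S(N) = 2(-3)^N(N + 2) - 4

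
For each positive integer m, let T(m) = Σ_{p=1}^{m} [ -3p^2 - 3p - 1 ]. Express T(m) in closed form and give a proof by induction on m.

We claim T(m) = -m(m^2 + 3m + 3) for all m ≥ 1.
Base step (m = 1): T(1) = -7, and the closed form gives -7. They agree.
Suppose the result is true for m = p, so T(p) = p(-p^2 - 3p - 3).
Then T(p+1) = T(p) + (-3p^2 - 9p - 7) = (p(-p^2 - 3p - 3)) + (-3p^2 - 9p - 7).
Simplifying, T(p+1) = -(p + 1)(p^2 + 5p + 7) = -(p+1)((p+1)^2 + 3(p+1) + 3),
which is the closed form with m = p+1.
This completes the induction.

T(m) = -m(m^2 + 3m + 3)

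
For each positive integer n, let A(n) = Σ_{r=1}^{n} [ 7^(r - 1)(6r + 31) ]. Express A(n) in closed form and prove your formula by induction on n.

A(n) = 7^n(n + 5) - 5

We claim A(n) = 7^n(n + 5) - 5 for all n ≥ 1.
Base case (n = 1): A(1) = 37, and the closed form gives 37. They agree.
Inductive step: assume the claim holds for n = r, so A(r) = 7^r(r + 5) - 5.
Then A(r+1) = A(r) + (7^r(6r + 37)) = (7^r(r + 5) - 5) + (7^r(6r + 37)).
Simplifying, A(r+1) = 7·7^r·r + 42·7^r - 5 = 7^(r+1)((r+1) + 5) - 5,
which is the closed form with n = r+1.
By induction, the statement is established for all n ≥ 1.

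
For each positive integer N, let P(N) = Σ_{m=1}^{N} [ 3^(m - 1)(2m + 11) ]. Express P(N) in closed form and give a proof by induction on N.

We claim P(N) = 3^N(N + 5) - 5 for all N ≥ 1.
When N = 1: P(1) = 13, and the closed form gives 13. They agree.
Inductive step: suppose the statement holds for some m ≥ 1, so P(m) = 3^m(m + 5) - 5.
Then P(m+1) = P(m) + (3^m(2m + 13)) = (3^m(m + 5) - 5) + (3^m(2m + 13)).
Simplifying, P(m+1) = 3·3^m·m + 18·3^m - 5 = 3^(m+1)((m+1) + 5) - 5,
which is the closed form with N = m+1.
By induction, the statement is established for all N ≥ 1.

P(N) = 3^N(N + 5) - 5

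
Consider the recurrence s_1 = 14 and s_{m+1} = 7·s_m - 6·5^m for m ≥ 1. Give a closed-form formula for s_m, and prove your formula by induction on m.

Computing the first terms: s_1 = 14, s_2 = 68, s_3 = 326. This suggests s_m = 3·5^m - 7^(m - 1).
When m = 1: the formula gives 14 = 14 = s_1.
Suppose the result is true for m = p, so s_p = 3·5^p - 7^(p - 1).
Then s_{p+1} = 7·s_p - 6·5^p = 7·(3·5^p - 7^(p - 1)) - 6·5^p = 3·5^(p + 1) - 7^p = 3·5^(p+1) - 7^((p+1) - 1),
which is the claimed formula at m = p+1.
By the principle of mathematical induction, the result holds for all m ≥ 1.

s_m = 3·5^m - 7^(m - 1)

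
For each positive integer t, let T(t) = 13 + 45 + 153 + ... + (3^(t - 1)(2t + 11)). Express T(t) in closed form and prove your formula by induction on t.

T(t) = 3^t(t + 5) - 5

We claim T(t) = 3^t(t + 5) - 5 for all t ≥ 1.
For the base case t = 1: T(1) = 13, and the closed form gives 13. They agree.
For the inductive step, assume it holds for an arbitrary i ≥ 1, so T(i) = 3^i(i + 5) - 5.
Then T(i+1) = T(i) + (3^i(2i + 13)) = (3^i(i + 5) - 5) + (3^i(2i + 13)).
Simplifying, T(i+1) = 3·3^i·i + 18·3^i - 5 = 3^(i+1)((i+1) + 5) - 5,
which is the closed form with t = i+1.
Hence, by induction on t, the claim holds for every t ≥ 1.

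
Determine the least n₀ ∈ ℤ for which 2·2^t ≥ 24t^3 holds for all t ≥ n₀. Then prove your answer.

n₀ = 16

At t = 15: 65536 < 81000, so the inequality fails and n₀ ≥ 16. We prove 2·2^t ≥ 24t^3 for all t ≥ 16.
When t = 16: 2·2^t = 131072 and 24t^3 = 98304, so 131072 ≥ 98304.
Inductive step: suppose the statement holds for some i ≥ 16, so 2·2^i ≥ 24i^3.
Then 2·2^(i + 1) = 2·(2·2^i) ≥ 2·(24i^3).
Also, for i ≥ 16 we have 2·(24i^3) ≥ 24(i+1)^3, since 2 ≥ (1 + 1/i)^3 for all i ≥ 16.
Combining, 2·2^(i + 1) ≥ 24(i+1)^3.
Hence, by induction on t, the claim holds for every t ≥ 16.
Hence the smallest such n₀ is 16.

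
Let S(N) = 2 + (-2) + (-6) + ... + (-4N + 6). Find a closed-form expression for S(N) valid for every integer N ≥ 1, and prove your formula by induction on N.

We claim S(N) = -2N(N - 2) for all N ≥ 1.
Base case (N = 1): S(1) = 2, and the closed form gives 2. They agree.
Suppose the result is true for N = p, so S(p) = 2p(-p + 2).
Then S(p+1) = S(p) + (-4p + 2) = (2p(-p + 2)) + (-4p + 2).
Simplifying, S(p+1) = -2(p - 1)(p + 1) = -2(p+1)((p+1) - 2),
which is the closed form with N = p+1.
By the principle of mathematical induction, the result holds for all N ≥ 1.

S(N) = -2N(N - 2)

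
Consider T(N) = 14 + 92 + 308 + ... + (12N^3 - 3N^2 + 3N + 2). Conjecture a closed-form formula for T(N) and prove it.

We claim T(N) = N(3N^3 + 5N^2 + 3N + 3) for all N ≥ 1.
Base step (N = 1): T(1) = 14, and the closed form gives 14. They agree.
Suppose the result is true for N = p, so T(p) = p(3p^3 + 5p^2 + 3p + 3).
Then T(p+1) = T(p) + (12p^3 + 33p^2 + 33p + 14) = (p(3p^3 + 5p^2 + 3p + 3)) + (12p^3 + 33p^2 + 33p + 14).
Simplifying, T(p+1) = (p + 1)(3p^3 + 14p^2 + 22p + 14) = (p+1)(3(p+1)^3 + 5(p+1)^2 + 3(p+1) + 3),
which is the closed form with N = p+1.
By induction, the statement is established for all N ≥ 1.

T(N) = N(3N^3 + 5N^2 + 3N + 3)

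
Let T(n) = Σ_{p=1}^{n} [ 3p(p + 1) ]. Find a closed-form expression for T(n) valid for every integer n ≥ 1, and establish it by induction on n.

T(n) = n(n + 1)(n + 2)

We claim T(n) = n(n + 1)(n + 2) for all n ≥ 1.
Base case (n = 1): T(1) = 6, and the closed form gives 6. They agree.
Inductive step: assume the claim holds for n = p, so T(p) = p(p^2 + 3p + 2).
Then T(p+1) = T(p) + (3(p + 1)(p + 2)) = (p(p^2 + 3p + 2)) + (3(p + 1)(p + 2)).
Simplifying, T(p+1) = (p + 1)(p + 2)(p + 3) = (p+1)((p+1) + 1)((p+1) + 2),
which is the closed form with n = p+1.
Hence, by induction on n, the claim holds for every n ≥ 1.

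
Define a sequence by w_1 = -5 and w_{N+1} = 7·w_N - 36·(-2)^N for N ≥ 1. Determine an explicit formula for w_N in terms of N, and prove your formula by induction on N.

Computing the first terms: w_1 = -5, w_2 = 37, w_3 = 115. This suggests w_N = (-2)^(N + 2) + 3·7^(N - 1).
For the base case N = 1: the formula gives -5 = -5 = w_1.
For the inductive step, assume it holds for an arbitrary m ≥ 1, so w_m = (-2)^(m + 2) + 3·7^(m - 1).
Then w_{m+1} = 7·w_m - 36·(-2)^m = 7·((-2)^(m + 2) + 3·7^(m - 1)) - 36·(-2)^m = (-2)^(m + 3) + 3·7^m = (-2)^((m+1) + 2) + 3·7^((m+1) - 1),
which is the claimed formula at N = m+1.
By the principle of mathematical induction, the result holds for all N ≥ 1.

w_N = (-2)^(N + 2) + 3·7^(N - 1)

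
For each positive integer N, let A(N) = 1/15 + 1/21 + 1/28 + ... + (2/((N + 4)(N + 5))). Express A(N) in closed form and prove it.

A(N) = 2N/(5(N + 5))

We claim A(N) = 2N/(5(N + 5)) for all N ≥ 1.
When N = 1: A(1) = 1/15, and the closed form gives 1/15. They agree.
For the inductive step, assume it holds for an arbitrary p ≥ 1, so A(p) = 2p/(5(p + 5)).
Then A(p+1) = A(p) + (2/((p + 5)(p + 6))) = (2p/(5(p + 5))) + (2/((p + 5)(p + 6))).
Simplifying, A(p+1) = 2(p + 1)/(5(p + 6)) = 2(p+1)/(5((p+1) + 5)),
which is the closed form with N = p+1.
By induction, the statement is established for all N ≥ 1.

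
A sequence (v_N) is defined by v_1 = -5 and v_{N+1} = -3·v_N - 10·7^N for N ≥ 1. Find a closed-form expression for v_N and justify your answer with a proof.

Computing the first terms: v_1 = -5, v_2 = -55, v_3 = -325. This suggests v_N = 2(-3)^(N - 1) - 7^N.
For the base case N = 1: the formula gives -5 = -5 = v_1.
Inductive step: assume the claim holds for N = i, so v_i = 2(-3)^(i - 1) - 7^i.
Then v_{i+1} = -3·v_i - 10·7^i = -3·(2(-3)^(i - 1) - 7^i) - 10·7^i = 2(-3)^i - 7^(i + 1) = 2(-3)^((i+1) - 1) - 7^(i+1),
which is the claimed formula at N = i+1.
This completes the induction.

v_N = 2(-3)^(N - 1) - 7^N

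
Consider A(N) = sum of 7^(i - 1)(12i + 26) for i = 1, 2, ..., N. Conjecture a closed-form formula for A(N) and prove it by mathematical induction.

We claim A(N) = 2·7^N(N + 2) - 4 for all N ≥ 1.
When N = 1: A(1) = 38, and the closed form gives 38. They agree.
Inductive step: suppose the statement holds for some i ≥ 1, so A(i) = 2·7^i(i + 2) - 4.
Then A(i+1) = A(i) + (7^i(12i + 38)) = (2·7^i(i + 2) - 4) + (7^i(12i + 38)).
Simplifying, A(i+1) = 14·7^i·i + 42·7^i - 4 = 2·7^(i+1)((i+1) + 2) - 4,
which is the closed form with N = i+1.
By induction, the statement is established for all N ≥ 1.

A(N) = 2·7^N(N + 2) - 4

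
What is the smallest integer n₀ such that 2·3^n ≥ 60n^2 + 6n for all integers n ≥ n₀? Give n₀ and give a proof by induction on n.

n₀ = 7

At n = 6: 1458 < 2196, so the inequality fails and n₀ ≥ 7. We prove 2·3^n ≥ 60n^2 + 6n for all n ≥ 7.
Base case (n = 7): 2·3^n = 4374 and 60n^2 + 6n = 2982, so 4374 ≥ 2982.
Inductive step: suppose the statement holds for some k ≥ 7, so 2·3^k ≥ 60k^2 + 6k.
Then 2·3^(k + 1) = 3·(2·3^k) ≥ 3·(60k^2 + 6k).
Also, for k ≥ 7 we have 3·(60k^2 + 6k) ≥ 60(k+1)^2 + 6(k+1), since 3·(60k^2 + 6k) − (60(k+1)^2 + 6(k+1)) = 120k^2 - 108k - 66, which is nonnegative for all k ≥ 7.
Combining, 2·3^(k + 1) ≥ 60(k+1)^2 + 6(k+1).
This completes the induction.
Hence the smallest such n₀ is 7.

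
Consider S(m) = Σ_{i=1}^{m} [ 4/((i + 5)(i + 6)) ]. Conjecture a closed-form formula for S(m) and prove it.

S(m) = 2m/(3(m + 6))

We claim S(m) = 2m/(3(m + 6)) for all m ≥ 1.
Base case (m = 1): S(1) = 2/21, and the closed form gives 2/21. They agree.
Inductive step: assume the claim holds for m = i, so S(i) = 2i/(3(i + 6)).
Then S(i+1) = S(i) + (4/((i + 6)(i + 7))) = (2i/(3(i + 6))) + (4/((i + 6)(i + 7))).
Simplifying, S(i+1) = 2(i + 1)/(3(i + 7)) = 2(i+1)/(3((i+1) + 6)),
which is the closed form with m = i+1.
This completes the induction.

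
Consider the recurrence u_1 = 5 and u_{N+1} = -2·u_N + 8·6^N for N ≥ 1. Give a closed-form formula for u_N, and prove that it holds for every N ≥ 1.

u_N = -(-2)^(N - 1) + 6^N

Computing the first terms: u_1 = 5, u_2 = 38, u_3 = 212. This suggests u_N = -(-2)^(N - 1) + 6^N.
When N = 1: the formula gives 5 = 5 = u_1.
Suppose the result is true for N = r, so u_r = -(-2)^(r - 1) + 6^r.
Then u_{r+1} = -2·u_r + 8·6^r = -2·(-(-2)^(r - 1) + 6^r) + 8·6^r = -(-2)^r + 6^(r + 1) = -(-2)^((r+1) - 1) + 6^(r+1),
which is the claimed formula at N = r+1.
By the principle of mathematical induction, the result holds for all N ≥ 1.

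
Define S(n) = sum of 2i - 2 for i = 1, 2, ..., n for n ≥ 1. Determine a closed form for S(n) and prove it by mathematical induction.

We claim S(n) = n(n - 1) for all n ≥ 1.
Base step (n = 1): S(1) = 0, and the closed form gives 0. They agree.
Inductive step: assume the claim holds for n = i, so S(i) = i(i - 1).
Then S(i+1) = S(i) + (2i) = (i(i - 1)) + (2i).
Simplifying, S(i+1) = i(i + 1) = (i+1)((i+1) - 1),
which is the closed form with n = i+1.
This completes the induction.

S(n) = n(n - 1)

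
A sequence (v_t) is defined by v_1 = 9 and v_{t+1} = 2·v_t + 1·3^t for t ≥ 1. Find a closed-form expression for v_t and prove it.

v_t = 3·2^t + 3^t

Computing the first terms: v_1 = 9, v_2 = 21, v_3 = 51. This suggests v_t = 3·2^t + 3^t.
When t = 1: the formula gives 9 = 9 = v_1.
Suppose the result is true for t = m, so v_m = 3·2^m + 3^m.
Then v_{m+1} = 2·v_m + 1·3^m = 2·(3·2^m + 3^m) + 1·3^m = 3·2^(m + 1) + 3^(m + 1),
which is the claimed formula at t = m+1.
This completes the induction.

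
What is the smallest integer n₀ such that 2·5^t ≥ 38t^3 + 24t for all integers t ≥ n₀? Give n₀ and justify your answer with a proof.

At t = 4: 1250 < 2528, so the inequality fails and n₀ ≥ 5. We prove 2·5^t ≥ 38t^3 + 24t for all t ≥ 5.
When t = 5: 2·5^t = 6250 and 38t^3 + 24t = 4870, so 6250 ≥ 4870.
For the inductive step, assume it holds for an arbitrary k ≥ 5, so 2·5^k ≥ 38k^3 + 24k.
Then 2·5^(k + 1) = 5·(2·5^k) ≥ 5·(38k^3 + 24k).
Also, for k ≥ 5 we have 5·(38k^3 + 24k) ≥ 38(k+1)^3 + 24(k+1), since 5·(38k^3 + 24k) − (38(k+1)^3 + 24(k+1)) = 152k^3 - 114k^2 - 18k - 62, which is nonnegative for all k ≥ 5.
Combining, 2·5^(k + 1) ≥ 38(k+1)^3 + 24(k+1).
This completes the induction.
Hence the smallest such n₀ is 5.

n₀ = 5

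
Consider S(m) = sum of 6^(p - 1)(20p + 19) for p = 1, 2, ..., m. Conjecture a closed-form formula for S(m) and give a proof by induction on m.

S(m) = 6^m(4m + 3) - 3

We claim S(m) = 6^m(4m + 3) - 3 for all m ≥ 1.
When m = 1: S(1) = 39, and the closed form gives 39. They agree.
Inductive step: assume the claim holds for m = p, so S(p) = 6^p(4p + 3) - 3.
Then S(p+1) = S(p) + (6^p(20p + 39)) = (6^p(4p + 3) - 3) + (6^p(20p + 39)).
Simplifying, S(p+1) = 24·6^p·p + 42·6^p - 3 = 6^(p+1)(4(p+1) + 3) - 3,
which is the closed form with m = p+1.
This completes the induction.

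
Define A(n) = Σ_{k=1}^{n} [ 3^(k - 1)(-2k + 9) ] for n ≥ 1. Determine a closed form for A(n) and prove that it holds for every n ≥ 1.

A(n) = 3^n(-n + 5) - 5

We claim A(n) = 3^n(-n + 5) - 5 for all n ≥ 1.
Base case (n = 1): A(1) = 7, and the closed form gives 7. They agree.
Inductive step: assume the claim holds for n = k, so A(k) = 3^k(-k + 5) - 5.
Then A(k+1) = A(k) + (3^k(-2k + 7)) = (3^k(-k + 5) - 5) + (3^k(-2k + 7)).
Simplifying, A(k+1) = -3·3^k·k + 12·3^k - 5 = 3^(k+1)(-(k+1) + 5) - 5,
which is the closed form with n = k+1.
This completes the induction.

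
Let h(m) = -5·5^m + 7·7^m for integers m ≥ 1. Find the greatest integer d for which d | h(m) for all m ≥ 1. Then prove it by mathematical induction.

d = 2

Computing the first values: h(1) = 24 and h(2) = 218; gcd(24, 218) = 2, so d ≤ 2.
We prove 2 | -5·5^m + 7·7^m for all m ≥ 1 by induction on m.
When m = 1: h(1) = 24 = 2·(12), so 2 | h(1).
Inductive step: assume the claim holds for m = r, i.e. 2 | h(r). Then
h(r+1) − 7·h(r) = (-5·5^(r+1) + 7·7^(r+1)) − 7·(-5·5^r + 7·7^r) = (-5)·5^r·(5 − 7) = (10)·5^r. Since 2 | h(r) by the inductive hypothesis, 2 | 7·h(r); and 2 | 10 since 10 = 2·5. Therefore 2 | h(r+1).
This completes the induction.
Therefore the largest such d is 2.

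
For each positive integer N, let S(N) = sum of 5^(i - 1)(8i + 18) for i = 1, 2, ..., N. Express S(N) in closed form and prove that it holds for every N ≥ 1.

S(N) = 2·5^N(N + 2) - 4

We claim S(N) = 2·5^N(N + 2) - 4 for all N ≥ 1.
Base case (N = 1): S(1) = 26, and the closed form gives 26. They agree.
For the inductive step, assume it holds for an arbitrary i ≥ 1, so S(i) = 2·5^i(i + 2) - 4.
Then S(i+1) = S(i) + (5^i(8i + 26)) = (2·5^i(i + 2) - 4) + (5^i(8i + 26)).
Simplifying, S(i+1) = 10·5^i·i + 30·5^i - 4 = 2·5^(i+1)((i+1) + 2) - 4,
which is the closed form with N = i+1.
By the principle of mathematical induction, the result holds for all N ≥ 1.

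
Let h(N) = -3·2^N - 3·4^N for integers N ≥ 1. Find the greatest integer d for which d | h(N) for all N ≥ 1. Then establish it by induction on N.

Computing the first values: h(1) = -18 and h(2) = -60; gcd(-18, -60) = 6, so d ≤ 6.
We prove 6 | -3·2^N - 3·4^N for all N ≥ 1 by induction on N.
Base case (N = 1): h(1) = -18 = 6·(-3), so 6 | h(1).
For the inductive step, assume it holds for an arbitrary k ≥ 1, i.e. 6 | h(k). Then
h(k+1) − 4·h(k) = (-3·2^(k+1) - 3·4^(k+1)) − 4·(-3·2^k - 3·4^k) = (-3)·2^k·(2 − 4) = (6)·2^k. Since 6 | h(k) by the inductive hypothesis, 6 | 4·h(k); and 6 | 6 since 6 = 6·1. Therefore 6 | h(k+1).
By the principle of mathematical induction, the result holds for all N ≥ 1.
Therefore the largest such d is 6.

d = 6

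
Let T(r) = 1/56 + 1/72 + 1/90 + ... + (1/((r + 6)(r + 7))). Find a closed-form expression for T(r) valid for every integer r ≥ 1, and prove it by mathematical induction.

We claim T(r) = r/(7(r + 7)) for all r ≥ 1.
Base case (r = 1): T(1) = 1/56, and the closed form gives 1/56. They agree.
Inductive step: suppose the statement holds for some p ≥ 1, so T(p) = p/(7(p + 7)).
Then T(p+1) = T(p) + (1/((p + 7)(p + 8))) = (p/(7(p + 7))) + (1/((p + 7)(p + 8))).
Simplifying, T(p+1) = (p + 1)/(7(p + 8)) = (p+1)/(7((p+1) + 7)),
which is the closed form with r = p+1.
This completes the induction.

T(r) = r/(7(r + 7))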